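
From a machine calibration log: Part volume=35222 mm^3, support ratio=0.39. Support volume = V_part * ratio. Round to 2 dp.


V_support = 35222 * 0.39 = 13736.58 mm^3


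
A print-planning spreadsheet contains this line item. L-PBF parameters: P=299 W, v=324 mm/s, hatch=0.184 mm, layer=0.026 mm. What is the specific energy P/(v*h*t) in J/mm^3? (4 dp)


Build rate = 324 * 0.184 * 0.026 = 1.550016 mm^3/s
SE = 299 / 1.550016 = 192.9012 J/mm^3


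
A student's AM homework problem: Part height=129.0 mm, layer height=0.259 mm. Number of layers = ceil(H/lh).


Layers = ceil(129.0/0.259) = 499


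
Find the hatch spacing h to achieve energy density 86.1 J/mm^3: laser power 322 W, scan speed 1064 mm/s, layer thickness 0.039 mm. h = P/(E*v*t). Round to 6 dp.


h = 322 / (86.1*1064*0.039) = 0.090125 mm


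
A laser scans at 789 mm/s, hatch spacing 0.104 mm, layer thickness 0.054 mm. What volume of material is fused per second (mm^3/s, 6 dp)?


Rate = 789 * 0.104 * 0.054 = 4.431024 mm^3/s


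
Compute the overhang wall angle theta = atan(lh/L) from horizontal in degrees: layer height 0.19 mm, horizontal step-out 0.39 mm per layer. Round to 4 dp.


angle = atan(0.19/0.39) = 25.9744 degrees


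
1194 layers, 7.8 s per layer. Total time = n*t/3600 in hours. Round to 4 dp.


t = 1194 * 7.8 / 3600 = 2.587 hrs


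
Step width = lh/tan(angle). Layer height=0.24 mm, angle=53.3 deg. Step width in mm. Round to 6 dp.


step = 0.24 / tan(53.3) = 0.17889 mm


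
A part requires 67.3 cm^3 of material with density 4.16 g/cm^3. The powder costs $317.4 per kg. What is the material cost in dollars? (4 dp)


Mass = 67.3*4.16/1000 = 0.279968 kg
Cost = 0.279968 * 317.4 = 88.8618 $


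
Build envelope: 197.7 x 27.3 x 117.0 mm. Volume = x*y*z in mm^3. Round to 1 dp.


V = 197.7 * 27.3 * 117.0 = 631473.6 mm^3


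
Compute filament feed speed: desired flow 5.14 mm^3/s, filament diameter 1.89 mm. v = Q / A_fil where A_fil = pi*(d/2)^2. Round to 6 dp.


A = pi*(1.89/2)^2 = 2.805521
v = 5.14 / 2.805521 = 1.832102 mm/s


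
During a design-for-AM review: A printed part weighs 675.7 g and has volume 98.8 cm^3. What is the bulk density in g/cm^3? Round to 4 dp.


rho = 675.7 / 98.8 = 6.8391 g/cm^3


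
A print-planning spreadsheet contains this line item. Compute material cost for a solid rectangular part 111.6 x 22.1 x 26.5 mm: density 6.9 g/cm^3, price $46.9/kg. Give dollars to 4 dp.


V = 111.6 * 22.1 * 26.5 = 65358.54 mm^3 = 65.35854 cm^3
Mass = 65.35854 * 6.9 / 1000 = 0.45097393 kg
Cost = 0.45097393 * 46.9 = 21.1507 $


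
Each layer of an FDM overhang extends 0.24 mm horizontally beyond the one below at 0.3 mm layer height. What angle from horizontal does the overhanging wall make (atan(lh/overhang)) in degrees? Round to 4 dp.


angle = atan(0.3/0.24) = 51.3402 degrees


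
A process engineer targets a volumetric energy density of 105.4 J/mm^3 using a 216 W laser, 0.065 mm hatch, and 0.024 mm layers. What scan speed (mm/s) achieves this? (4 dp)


v = 216 / (105.4*0.065*0.024) = 1313.6768 mm/s


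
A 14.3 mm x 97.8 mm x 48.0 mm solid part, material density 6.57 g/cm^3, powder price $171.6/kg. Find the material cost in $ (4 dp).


V = 14.3 * 97.8 * 48.0 = 67129.92 mm^3 = 67.12992 cm^3
Mass = 67.12992 * 6.57 / 1000 = 0.44104357 kg
Cost = 0.44104357 * 171.6 = 75.6831 $


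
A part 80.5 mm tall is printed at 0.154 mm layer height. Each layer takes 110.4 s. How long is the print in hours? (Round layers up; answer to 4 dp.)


Layers = ceil(80.5/0.154) = 523
t = 523 * 110.4 / 3600 = 16.0387 hrs


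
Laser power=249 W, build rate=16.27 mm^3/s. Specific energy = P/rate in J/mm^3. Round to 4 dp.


SE = 249 / 16.27 = 15.3042 J/mm^3


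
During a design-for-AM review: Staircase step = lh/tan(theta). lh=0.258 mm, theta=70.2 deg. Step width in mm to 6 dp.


step = 0.258 / tan(70.2) = 0.092886 mm


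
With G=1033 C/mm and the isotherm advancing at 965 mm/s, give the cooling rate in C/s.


CR = 1033 * 965 = 996845 C/s


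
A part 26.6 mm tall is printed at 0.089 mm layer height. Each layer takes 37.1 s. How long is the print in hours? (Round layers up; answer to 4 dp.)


Layers = ceil(26.6/0.089) = 299
t = 299 * 37.1 / 3600 = 3.0814 hrs


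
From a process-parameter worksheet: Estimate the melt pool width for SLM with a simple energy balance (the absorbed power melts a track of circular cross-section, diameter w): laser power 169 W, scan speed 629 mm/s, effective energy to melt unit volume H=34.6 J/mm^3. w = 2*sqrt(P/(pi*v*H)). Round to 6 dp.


w = 2*sqrt(169/(pi*629*34.6)) = 0.099434 mm


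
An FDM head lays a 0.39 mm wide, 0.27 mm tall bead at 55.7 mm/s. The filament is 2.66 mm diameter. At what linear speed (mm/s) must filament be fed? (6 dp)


Q = 0.39 * 0.27 * 55.7 = 5.86521 mm^3/s
A_fil = pi*(2.66/2)^2 = 5.55716324 mm^2
v_feed = 5.86521 / 5.55716324 = 1.055432 mm/s


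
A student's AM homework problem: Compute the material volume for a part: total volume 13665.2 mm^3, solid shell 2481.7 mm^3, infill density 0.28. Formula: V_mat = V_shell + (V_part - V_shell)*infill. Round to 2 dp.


V_infill = (13665.2 - 2481.7) * 0.28 = 3131.38
V_total = 2481.7 + 3131.38 = 5613.08 mm^3


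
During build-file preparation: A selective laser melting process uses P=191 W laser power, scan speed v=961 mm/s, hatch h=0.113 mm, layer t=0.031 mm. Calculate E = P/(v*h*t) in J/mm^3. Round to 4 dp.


E = 191 / (961*0.113*0.031) = 56.7375 J/mm^3


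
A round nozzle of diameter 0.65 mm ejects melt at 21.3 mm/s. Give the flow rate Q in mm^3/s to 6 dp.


A = pi*(0.65/2)^2 = 0.33183072 mm^2
Q = 0.33183072 * 21.3 = 7.067994 mm^3/s


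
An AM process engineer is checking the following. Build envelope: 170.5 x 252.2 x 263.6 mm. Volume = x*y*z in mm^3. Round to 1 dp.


V = 170.5 * 252.2 * 263.6 = 11334826.4 mm^3


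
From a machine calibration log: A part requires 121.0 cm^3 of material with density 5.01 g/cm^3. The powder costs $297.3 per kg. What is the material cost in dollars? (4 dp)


Mass = 121.0*5.01/1000 = 0.60621 kg
Cost = 0.60621 * 297.3 = 180.2262 $


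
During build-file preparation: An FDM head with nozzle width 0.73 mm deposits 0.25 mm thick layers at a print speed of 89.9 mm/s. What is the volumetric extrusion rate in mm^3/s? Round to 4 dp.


Rate = 0.73 * 0.25 * 89.9 = 16.4068 mm^3/s


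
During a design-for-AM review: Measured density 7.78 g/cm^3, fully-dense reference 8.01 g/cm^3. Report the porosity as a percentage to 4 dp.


Porosity = (1-7.78/8.01)*100 = 2.8714 %


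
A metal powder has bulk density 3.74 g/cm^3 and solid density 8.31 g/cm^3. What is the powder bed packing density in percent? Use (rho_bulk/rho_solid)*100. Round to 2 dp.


Packing = (3.74/8.31)*100 = 45.01 %


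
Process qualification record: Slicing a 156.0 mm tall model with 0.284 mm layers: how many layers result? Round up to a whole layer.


Layers = ceil(156.0/0.284) = 550


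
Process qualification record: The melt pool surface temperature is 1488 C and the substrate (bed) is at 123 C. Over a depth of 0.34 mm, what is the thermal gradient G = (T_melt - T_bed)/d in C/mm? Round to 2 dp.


G = (1488-123)/0.34 = 4014.71 C/mm


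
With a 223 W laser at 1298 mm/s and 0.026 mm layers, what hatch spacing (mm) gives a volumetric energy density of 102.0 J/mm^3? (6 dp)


h = 223 / (102.0*1298*0.026) = 0.064782 mm


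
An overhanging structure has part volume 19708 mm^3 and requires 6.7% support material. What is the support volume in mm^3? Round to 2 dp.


V_support = 19708 * 0.067 = 1320.44 mm^3


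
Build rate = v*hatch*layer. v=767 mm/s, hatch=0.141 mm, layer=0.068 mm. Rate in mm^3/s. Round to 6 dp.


Rate = 767 * 0.141 * 0.068 = 7.353996 mm^3/s


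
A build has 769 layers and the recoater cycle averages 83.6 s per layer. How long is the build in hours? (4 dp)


t = 769 * 83.6 / 3600 = 17.8579 hrs


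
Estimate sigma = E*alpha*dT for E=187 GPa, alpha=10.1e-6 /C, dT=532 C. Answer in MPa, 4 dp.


sigma = 187*1000 * 10.1e-6 * 532 = 1004.7884 MPa


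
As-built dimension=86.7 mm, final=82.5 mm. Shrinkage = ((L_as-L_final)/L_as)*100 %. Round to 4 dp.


Shrinkage = ((86.7-82.5)/86.7)*100 = 4.8443 %


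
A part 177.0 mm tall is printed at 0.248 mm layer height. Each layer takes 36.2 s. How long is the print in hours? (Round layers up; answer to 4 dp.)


Layers = ceil(177.0/0.248) = 714
t = 714 * 36.2 / 3600 = 7.1797 hrs


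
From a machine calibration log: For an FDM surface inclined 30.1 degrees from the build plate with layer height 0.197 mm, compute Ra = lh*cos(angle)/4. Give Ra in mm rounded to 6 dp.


Ra = 0.197 * cos(30.1) / 4 = 0.042609 mm


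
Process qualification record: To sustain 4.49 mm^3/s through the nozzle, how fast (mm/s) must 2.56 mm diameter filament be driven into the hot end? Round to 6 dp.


A = pi*(2.56/2)^2 = 5.147185
v = 4.49 / 5.147185 = 0.872321 mm/s


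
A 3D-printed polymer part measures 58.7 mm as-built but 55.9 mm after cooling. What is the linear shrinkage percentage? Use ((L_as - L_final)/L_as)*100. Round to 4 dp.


Shrinkage = ((58.7-55.9)/58.7)*100 = 4.77 %


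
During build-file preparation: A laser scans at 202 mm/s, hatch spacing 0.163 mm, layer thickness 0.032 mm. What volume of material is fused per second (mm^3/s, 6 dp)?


Rate = 202 * 0.163 * 0.032 = 1.053632 mm^3/s


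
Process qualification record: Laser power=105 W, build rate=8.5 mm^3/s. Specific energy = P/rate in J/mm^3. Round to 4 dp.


SE = 105 / 8.5 = 12.3529 J/mm^3


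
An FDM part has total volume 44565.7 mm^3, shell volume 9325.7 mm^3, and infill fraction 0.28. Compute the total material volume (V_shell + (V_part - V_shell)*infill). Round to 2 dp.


V_infill = (44565.7 - 9325.7) * 0.28 = 9867.2
V_total = 9325.7 + 9867.2 = 19192.9 mm^3


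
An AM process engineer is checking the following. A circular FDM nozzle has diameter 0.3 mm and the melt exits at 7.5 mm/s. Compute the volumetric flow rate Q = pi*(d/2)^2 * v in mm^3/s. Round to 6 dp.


A = pi*(0.3/2)^2 = 0.07068583 mm^2
Q = 0.07068583 * 7.5 = 0.530144 mm^3/s


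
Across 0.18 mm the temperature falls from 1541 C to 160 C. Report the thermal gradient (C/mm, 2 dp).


G = (1541-160)/0.18 = 7672.22 C/mm


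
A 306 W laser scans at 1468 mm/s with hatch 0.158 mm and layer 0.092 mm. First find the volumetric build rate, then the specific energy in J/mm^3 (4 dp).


Build rate = 1468 * 0.158 * 0.092 = 21.338848 mm^3/s
SE = 306 / 21.338848 = 14.34 J/mm^3


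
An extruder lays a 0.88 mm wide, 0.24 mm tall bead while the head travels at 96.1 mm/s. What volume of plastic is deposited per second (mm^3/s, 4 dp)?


Rate = 0.88 * 0.24 * 96.1 = 20.2963 mm^3/s


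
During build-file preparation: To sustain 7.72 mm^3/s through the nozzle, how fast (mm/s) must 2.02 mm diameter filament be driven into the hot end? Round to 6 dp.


A = pi*(2.02/2)^2 = 3.204739
v = 7.72 / 3.204739 = 2.408933 mm/s


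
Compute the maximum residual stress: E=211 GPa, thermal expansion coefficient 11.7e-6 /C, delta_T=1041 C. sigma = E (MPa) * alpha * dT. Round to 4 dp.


sigma = 211*1000 * 11.7e-6 * 1041 = 2569.9167 MPa


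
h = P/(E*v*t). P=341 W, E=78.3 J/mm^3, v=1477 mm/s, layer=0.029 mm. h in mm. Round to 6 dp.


h = 341 / (78.3*1477*0.029) = 0.101675 mm


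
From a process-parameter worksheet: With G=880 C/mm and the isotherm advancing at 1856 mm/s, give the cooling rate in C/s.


CR = 880 * 1856 = 1633280 C/s


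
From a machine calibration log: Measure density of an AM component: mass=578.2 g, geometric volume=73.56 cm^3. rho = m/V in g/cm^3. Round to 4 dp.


rho = 578.2 / 73.56 = 7.8603 g/cm^3


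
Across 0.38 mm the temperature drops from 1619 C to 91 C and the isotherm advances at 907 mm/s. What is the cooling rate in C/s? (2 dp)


G = (1619-91)/0.38 = 4021.05263158 C/mm
CR = 4021.05263158 * 907 = 3647094.74 C/s


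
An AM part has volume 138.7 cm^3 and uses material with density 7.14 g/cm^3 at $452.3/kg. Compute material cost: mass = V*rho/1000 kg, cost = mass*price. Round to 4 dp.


Mass = 138.7*7.14/1000 = 0.990318 kg
Cost = 0.990318 * 452.3 = 447.9208 $


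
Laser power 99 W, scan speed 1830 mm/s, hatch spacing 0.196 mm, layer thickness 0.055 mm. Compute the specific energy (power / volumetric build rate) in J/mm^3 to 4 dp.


Build rate = 1830 * 0.196 * 0.055 = 19.7274 mm^3/s
SE = 99 / 19.7274 = 5.0184 J/mm^3


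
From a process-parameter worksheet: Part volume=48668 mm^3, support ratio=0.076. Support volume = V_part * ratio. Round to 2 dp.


V_support = 48668 * 0.076 = 3698.77 mm^3


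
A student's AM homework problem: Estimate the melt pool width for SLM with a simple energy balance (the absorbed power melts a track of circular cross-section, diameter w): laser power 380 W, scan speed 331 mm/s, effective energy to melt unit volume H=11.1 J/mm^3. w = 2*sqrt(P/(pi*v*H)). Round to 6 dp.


w = 2*sqrt(380/(pi*331*11.1)) = 0.362887 mm


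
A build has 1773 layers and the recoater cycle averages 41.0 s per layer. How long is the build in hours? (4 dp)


t = 1773 * 41.0 / 3600 = 20.1925 hrs


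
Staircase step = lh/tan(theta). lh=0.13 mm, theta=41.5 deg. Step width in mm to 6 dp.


step = 0.13 / tan(41.5) = 0.146938 mm


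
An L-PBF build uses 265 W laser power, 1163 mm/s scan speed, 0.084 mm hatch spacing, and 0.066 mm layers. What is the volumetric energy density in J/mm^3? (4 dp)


E = 265 / (1163*0.084*0.066) = 41.1001 J/mm^3


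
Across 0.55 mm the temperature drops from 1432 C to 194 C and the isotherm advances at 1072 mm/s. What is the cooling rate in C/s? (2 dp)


G = (1432-194)/0.55 = 2250.90909091 C/mm
CR = 2250.90909091 * 1072 = 2412974.55 C/s


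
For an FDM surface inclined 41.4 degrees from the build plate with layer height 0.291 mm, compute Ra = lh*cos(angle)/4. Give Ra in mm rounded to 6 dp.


Ra = 0.291 * cos(41.4) / 4 = 0.054571 mm


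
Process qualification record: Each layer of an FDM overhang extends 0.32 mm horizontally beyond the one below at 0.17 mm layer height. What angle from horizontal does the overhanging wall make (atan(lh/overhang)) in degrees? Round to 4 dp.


angle = atan(0.17/0.32) = 27.9795 degrees


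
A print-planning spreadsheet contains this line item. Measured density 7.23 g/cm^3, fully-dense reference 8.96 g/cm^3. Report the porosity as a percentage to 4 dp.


Porosity = (1-7.23/8.96)*100 = 19.308 %


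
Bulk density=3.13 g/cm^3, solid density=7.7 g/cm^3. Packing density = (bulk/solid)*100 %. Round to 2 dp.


Packing = (3.13/7.7)*100 = 40.65 %


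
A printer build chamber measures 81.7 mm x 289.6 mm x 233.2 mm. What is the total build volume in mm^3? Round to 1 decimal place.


V = 81.7 * 289.6 * 233.2 = 5517586.6 mm^3


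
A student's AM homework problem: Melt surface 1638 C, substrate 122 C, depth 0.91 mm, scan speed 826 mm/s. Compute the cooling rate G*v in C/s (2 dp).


G = (1638-122)/0.91 = 1665.93406593 C/mm
CR = 1665.93406593 * 826 = 1376061.54 C/s


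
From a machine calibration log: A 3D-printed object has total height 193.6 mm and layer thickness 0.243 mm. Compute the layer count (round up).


Layers = ceil(193.6/0.243) = 797


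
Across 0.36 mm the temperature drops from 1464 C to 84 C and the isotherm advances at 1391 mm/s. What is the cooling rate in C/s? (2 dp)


G = (1464-84)/0.36 = 3833.33333333 C/mm
CR = 3833.33333333 * 1391 = 5332166.67 C/s


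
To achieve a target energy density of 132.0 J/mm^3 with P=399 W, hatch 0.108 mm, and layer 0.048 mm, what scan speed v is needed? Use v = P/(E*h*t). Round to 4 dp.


v = 399 / (132.0*0.108*0.048) = 583.0878 mm/s


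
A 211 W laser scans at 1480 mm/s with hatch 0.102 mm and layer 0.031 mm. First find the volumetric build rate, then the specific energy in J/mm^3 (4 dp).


Build rate = 1480 * 0.102 * 0.031 = 4.67976 mm^3/s
SE = 211 / 4.67976 = 45.0878 J/mm^3


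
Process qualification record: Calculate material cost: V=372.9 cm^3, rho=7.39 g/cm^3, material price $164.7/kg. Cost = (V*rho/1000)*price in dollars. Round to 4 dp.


Mass = 372.9*7.39/1000 = 2.755731 kg
Cost = 2.755731 * 164.7 = 453.8689 $


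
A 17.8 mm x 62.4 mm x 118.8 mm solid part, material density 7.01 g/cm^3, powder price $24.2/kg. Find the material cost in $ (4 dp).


V = 17.8 * 62.4 * 118.8 = 131953.536 mm^3 = 131.953536 cm^3
Mass = 131.953536 * 7.01 / 1000 = 0.92499429 kg
Cost = 0.92499429 * 24.2 = 22.3849 $


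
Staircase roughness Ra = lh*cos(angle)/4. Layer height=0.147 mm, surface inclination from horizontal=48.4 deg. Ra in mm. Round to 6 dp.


Ra = 0.147 * cos(48.4) / 4 = 0.024399 mm


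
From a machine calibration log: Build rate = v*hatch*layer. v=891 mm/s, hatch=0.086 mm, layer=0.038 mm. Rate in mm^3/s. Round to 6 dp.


Rate = 891 * 0.086 * 0.038 = 2.911788 mm^3/s


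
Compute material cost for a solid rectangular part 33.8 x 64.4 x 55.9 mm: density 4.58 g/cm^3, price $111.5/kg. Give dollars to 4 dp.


V = 33.8 * 64.4 * 55.9 = 121678.648 mm^3 = 121.678648 cm^3
Mass = 121.678648 * 4.58 / 1000 = 0.55728821 kg
Cost = 0.55728821 * 111.5 = 62.1376 $


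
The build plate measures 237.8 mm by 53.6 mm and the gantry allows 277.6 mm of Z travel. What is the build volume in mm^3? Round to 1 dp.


V = 237.8 * 53.6 * 277.6 = 3538311.8 mm^3


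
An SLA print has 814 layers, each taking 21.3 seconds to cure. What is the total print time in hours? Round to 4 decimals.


t = 814 * 21.3 / 3600 = 4.8162 hrs


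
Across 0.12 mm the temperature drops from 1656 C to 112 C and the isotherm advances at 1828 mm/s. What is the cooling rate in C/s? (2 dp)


G = (1656-112)/0.12 = 12866.66666667 C/mm
CR = 12866.66666667 * 1828 = 23520266.67 C/s


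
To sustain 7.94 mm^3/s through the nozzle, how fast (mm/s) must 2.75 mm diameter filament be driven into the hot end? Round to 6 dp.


A = pi*(2.75/2)^2 = 5.939574
v = 7.94 / 5.939574 = 1.336796 mm/s


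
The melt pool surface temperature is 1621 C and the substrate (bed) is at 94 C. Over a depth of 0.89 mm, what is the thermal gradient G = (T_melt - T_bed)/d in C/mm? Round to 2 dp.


G = (1621-94)/0.89 = 1715.73 C/mm


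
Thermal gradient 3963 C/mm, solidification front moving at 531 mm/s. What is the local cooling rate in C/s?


CR = 3963 * 531 = 2104353 C/s


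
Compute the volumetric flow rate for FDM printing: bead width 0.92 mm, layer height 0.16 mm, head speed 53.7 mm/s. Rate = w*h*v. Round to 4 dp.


Rate = 0.92 * 0.16 * 53.7 = 7.9046 mm^3/s


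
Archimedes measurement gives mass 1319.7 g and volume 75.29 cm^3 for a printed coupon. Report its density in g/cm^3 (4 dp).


rho = 1319.7 / 75.29 = 17.5282 g/cm^3


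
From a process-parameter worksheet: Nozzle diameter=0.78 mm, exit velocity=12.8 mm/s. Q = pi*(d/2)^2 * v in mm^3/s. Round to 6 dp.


A = pi*(0.78/2)^2 = 0.47783624 mm^2
Q = 0.47783624 * 12.8 = 6.116304 mm^3/s


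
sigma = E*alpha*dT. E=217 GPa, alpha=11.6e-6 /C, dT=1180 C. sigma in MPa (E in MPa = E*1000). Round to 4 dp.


sigma = 217*1000 * 11.6e-6 * 1180 = 2970.296 MPa


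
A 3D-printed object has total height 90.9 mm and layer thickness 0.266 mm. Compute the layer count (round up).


Layers = ceil(90.9/0.266) = 342


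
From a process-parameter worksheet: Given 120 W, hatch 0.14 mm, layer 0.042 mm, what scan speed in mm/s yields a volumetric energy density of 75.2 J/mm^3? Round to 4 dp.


v = 120 / (75.2*0.14*0.042) = 271.3851 mm/s


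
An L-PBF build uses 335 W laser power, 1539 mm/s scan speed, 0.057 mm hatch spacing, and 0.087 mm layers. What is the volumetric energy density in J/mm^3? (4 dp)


E = 335 / (1539*0.057*0.087) = 43.8947 J/mm^3


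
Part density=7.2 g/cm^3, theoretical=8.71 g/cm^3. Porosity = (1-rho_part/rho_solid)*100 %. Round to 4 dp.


Porosity = (1-7.2/8.71)*100 = 17.3364 %


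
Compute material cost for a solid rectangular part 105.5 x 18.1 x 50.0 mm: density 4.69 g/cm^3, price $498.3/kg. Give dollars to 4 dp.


V = 105.5 * 18.1 * 50.0 = 95477.5 mm^3 = 95.4775 cm^3
Mass = 95.4775 * 4.69 / 1000 = 0.44778948 kg
Cost = 0.44778948 * 498.3 = 223.1335 $


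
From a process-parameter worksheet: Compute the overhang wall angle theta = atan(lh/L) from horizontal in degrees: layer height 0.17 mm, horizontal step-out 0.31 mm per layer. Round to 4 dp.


angle = atan(0.17/0.31) = 28.7398 degrees


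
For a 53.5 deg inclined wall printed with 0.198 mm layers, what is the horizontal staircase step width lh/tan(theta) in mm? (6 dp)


step = 0.198 / tan(53.5) = 0.146512 mm


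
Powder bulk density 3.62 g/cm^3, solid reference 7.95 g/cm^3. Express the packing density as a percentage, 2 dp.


Packing = (3.62/7.95)*100 = 45.53 %


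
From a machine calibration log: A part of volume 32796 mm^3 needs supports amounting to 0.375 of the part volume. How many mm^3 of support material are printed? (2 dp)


V_support = 32796 * 0.375 = 12298.5 mm^3


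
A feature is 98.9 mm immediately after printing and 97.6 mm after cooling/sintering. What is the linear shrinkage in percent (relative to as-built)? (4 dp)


Shrinkage = ((98.9-97.6)/98.9)*100 = 1.3145 %


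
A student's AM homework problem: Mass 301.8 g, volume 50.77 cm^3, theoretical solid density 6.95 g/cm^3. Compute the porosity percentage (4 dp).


rho_part = 301.8 / 50.77 = 5.94445539 g/cm^3
Porosity = (1 - 5.94445539/6.95)*100 = 14.4683 %


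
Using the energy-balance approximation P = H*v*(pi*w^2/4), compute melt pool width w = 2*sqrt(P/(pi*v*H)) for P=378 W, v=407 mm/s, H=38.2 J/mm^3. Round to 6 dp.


w = 2*sqrt(378/(pi*407*38.2)) = 0.175943 mm


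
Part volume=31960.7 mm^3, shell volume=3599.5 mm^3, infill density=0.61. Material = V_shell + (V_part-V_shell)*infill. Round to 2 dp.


V_infill = (31960.7 - 3599.5) * 0.61 = 17300.33
V_total = 3599.5 + 17300.33 = 20899.83 mm^3


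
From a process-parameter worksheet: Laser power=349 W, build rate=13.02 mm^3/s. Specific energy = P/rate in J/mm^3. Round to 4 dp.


SE = 349 / 13.02 = 26.8049 J/mm^3


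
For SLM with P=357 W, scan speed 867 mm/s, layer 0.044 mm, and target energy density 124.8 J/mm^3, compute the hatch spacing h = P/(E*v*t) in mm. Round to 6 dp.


h = 357 / (124.8*867*0.044) = 0.074986 mm


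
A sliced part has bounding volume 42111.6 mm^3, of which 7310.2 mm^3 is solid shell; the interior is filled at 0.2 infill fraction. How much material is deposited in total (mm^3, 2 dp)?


V_infill = (42111.6 - 7310.2) * 0.2 = 6960.28
V_total = 7310.2 + 6960.28 = 14270.48 mm^3


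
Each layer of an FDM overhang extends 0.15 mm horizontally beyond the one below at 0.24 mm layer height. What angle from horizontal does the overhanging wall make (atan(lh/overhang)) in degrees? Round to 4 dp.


angle = atan(0.24/0.15) = 57.9946 degrees


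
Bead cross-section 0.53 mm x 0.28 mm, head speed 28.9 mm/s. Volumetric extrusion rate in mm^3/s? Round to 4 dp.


Rate = 0.53 * 0.28 * 28.9 = 4.2888 mm^3/s


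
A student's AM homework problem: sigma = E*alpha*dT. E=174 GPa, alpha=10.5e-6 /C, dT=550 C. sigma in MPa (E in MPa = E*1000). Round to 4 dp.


sigma = 174*1000 * 10.5e-6 * 550 = 1004.85 MPa


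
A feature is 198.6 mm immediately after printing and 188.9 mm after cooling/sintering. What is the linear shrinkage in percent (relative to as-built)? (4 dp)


Shrinkage = ((198.6-188.9)/198.6)*100 = 4.8842 %


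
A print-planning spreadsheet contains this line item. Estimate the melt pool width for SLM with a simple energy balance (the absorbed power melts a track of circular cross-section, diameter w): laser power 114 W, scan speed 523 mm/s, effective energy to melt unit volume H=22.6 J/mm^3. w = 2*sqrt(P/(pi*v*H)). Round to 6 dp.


w = 2*sqrt(114/(pi*523*22.6)) = 0.110816 mm


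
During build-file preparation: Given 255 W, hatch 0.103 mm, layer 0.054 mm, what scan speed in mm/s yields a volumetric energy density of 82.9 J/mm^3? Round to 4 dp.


v = 255 / (82.9*0.103*0.054) = 553.0376 mm/s


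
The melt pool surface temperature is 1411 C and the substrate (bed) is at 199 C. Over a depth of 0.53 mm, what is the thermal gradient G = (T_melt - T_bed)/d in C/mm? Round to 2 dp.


G = (1411-199)/0.53 = 2286.79 C/mm


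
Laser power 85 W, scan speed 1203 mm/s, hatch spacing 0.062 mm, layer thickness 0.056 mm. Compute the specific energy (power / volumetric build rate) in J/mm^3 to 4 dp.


Build rate = 1203 * 0.062 * 0.056 = 4.176816 mm^3/s
SE = 85 / 4.176816 = 20.3504 J/mm^3


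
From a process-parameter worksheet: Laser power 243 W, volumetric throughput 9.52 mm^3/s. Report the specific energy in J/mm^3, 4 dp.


SE = 243 / 9.52 = 25.5252 J/mm^3


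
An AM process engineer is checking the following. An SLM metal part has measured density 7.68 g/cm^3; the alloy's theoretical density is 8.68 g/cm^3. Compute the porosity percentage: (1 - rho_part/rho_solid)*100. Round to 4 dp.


Porosity = (1-7.68/8.68)*100 = 11.5207 %


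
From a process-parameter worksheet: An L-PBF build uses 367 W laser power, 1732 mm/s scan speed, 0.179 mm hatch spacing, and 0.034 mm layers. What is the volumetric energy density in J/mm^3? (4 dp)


E = 367 / (1732*0.179*0.034) = 34.8166 J/mm^3


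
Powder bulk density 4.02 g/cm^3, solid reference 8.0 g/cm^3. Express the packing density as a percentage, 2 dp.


Packing = (4.02/8.0)*100 = 50.25 %


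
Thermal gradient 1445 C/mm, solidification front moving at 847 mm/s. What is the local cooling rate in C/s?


CR = 1445 * 847 = 1223915 C/s


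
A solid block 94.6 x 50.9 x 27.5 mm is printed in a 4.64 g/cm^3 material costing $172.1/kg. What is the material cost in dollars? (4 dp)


V = 94.6 * 50.9 * 27.5 = 132416.35 mm^3 = 132.41635 cm^3
Mass = 132.41635 * 4.64 / 1000 = 0.61441186 kg
Cost = 0.61441186 * 172.1 = 105.7403 $


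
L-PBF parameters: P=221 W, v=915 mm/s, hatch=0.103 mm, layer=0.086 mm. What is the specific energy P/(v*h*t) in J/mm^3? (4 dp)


Build rate = 915 * 0.103 * 0.086 = 8.10507 mm^3/s
SE = 221 / 8.10507 = 27.2669 J/mm^3


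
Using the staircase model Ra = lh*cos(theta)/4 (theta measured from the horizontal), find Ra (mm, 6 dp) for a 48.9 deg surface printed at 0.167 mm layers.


Ra = 0.167 * cos(48.9) / 4 = 0.027445 mm


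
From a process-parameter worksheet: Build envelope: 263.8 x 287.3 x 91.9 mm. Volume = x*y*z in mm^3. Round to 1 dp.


V = 263.8 * 287.3 * 91.9 = 6965077.1 mm^3


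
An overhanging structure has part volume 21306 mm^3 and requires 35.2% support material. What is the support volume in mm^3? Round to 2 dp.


V_support = 21306 * 0.352 = 7499.71 mm^3


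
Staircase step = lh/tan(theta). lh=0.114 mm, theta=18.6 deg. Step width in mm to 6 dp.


step = 0.114 / tan(18.6) = 0.338744 mm


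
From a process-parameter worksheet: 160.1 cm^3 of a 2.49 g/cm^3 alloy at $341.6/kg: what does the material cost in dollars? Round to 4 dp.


Mass = 160.1*2.49/1000 = 0.398649 kg
Cost = 0.398649 * 341.6 = 136.1785 $


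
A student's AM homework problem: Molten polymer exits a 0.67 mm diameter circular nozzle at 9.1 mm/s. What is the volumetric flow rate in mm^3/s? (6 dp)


A = pi*(0.67/2)^2 = 0.35256524 mm^2
Q = 0.35256524 * 9.1 = 3.208344 mm^3/s


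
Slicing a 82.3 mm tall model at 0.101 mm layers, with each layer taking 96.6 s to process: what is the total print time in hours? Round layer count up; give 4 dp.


Layers = ceil(82.3/0.101) = 815
t = 815 * 96.6 / 3600 = 21.8692 hrs


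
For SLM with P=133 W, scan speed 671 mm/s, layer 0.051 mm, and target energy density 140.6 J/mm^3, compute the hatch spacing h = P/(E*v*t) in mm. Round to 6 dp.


h = 133 / (140.6*671*0.051) = 0.027642 mm


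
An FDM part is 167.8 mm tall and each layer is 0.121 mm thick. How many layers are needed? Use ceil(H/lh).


Layers = ceil(167.8/0.121) = 1387


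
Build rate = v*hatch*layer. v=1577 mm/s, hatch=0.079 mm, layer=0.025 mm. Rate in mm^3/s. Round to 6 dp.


Rate = 1577 * 0.079 * 0.025 = 3.114575 mm^3/s


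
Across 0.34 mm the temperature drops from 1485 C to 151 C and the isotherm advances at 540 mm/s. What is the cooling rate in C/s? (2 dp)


G = (1485-151)/0.34 = 3923.52941176 C/mm
CR = 3923.52941176 * 540 = 2118705.88 C/s


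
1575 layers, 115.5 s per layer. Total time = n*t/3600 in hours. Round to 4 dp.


t = 1575 * 115.5 / 3600 = 50.5313 hrs


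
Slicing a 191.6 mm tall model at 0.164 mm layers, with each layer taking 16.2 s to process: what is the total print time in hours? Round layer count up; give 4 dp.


Layers = ceil(191.6/0.164) = 1169
t = 1169 * 16.2 / 3600 = 5.2605 hrs


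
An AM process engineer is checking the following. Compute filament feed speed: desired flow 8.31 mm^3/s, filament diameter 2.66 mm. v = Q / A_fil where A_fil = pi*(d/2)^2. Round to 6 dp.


A = pi*(2.66/2)^2 = 5.557163
v = 8.31 / 5.557163 = 1.495367 mm/s


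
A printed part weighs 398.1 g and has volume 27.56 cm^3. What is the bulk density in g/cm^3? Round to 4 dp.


rho = 398.1 / 27.56 = 14.4448 g/cm^3


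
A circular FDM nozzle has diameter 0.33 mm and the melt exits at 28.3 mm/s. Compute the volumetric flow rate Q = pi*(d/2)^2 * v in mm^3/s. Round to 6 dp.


A = pi*(0.33/2)^2 = 0.08552986 mm^2
Q = 0.08552986 * 28.3 = 2.420495 mm^3/s


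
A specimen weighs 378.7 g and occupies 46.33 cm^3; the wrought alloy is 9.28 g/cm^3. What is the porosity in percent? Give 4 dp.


rho_part = 378.7 / 46.33 = 8.17396935 g/cm^3
Porosity = (1 - 8.17396935/9.28)*100 = 11.9184 %


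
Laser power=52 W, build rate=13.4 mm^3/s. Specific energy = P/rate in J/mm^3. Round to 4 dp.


SE = 52 / 13.4 = 3.8806 J/mm^3


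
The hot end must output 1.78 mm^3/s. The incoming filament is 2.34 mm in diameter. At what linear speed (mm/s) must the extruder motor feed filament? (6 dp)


A = pi*(2.34/2)^2 = 4.300526
v = 1.78 / 4.300526 = 0.413903 mm/s


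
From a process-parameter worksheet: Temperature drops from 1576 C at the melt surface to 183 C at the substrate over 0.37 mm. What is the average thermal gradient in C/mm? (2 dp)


G = (1576-183)/0.37 = 3764.86 C/mm


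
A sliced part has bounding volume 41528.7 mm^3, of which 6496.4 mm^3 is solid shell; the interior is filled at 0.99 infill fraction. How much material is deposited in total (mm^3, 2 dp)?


V_infill = (41528.7 - 6496.4) * 0.99 = 34681.98
V_total = 6496.4 + 34681.98 = 41178.38 mm^3


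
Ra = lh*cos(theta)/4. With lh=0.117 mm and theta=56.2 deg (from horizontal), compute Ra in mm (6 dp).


Ra = 0.117 * cos(56.2) / 4 = 0.016272 mm


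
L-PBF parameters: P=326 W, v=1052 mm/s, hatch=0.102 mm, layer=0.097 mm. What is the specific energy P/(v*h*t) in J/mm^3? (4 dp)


Build rate = 1052 * 0.102 * 0.097 = 10.408488 mm^3/s
SE = 326 / 10.408488 = 31.3206 J/mm^3


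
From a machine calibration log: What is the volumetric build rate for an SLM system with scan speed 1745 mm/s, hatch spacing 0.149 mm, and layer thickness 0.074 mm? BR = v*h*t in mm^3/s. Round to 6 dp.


Rate = 1745 * 0.149 * 0.074 = 19.24037 mm^3/s


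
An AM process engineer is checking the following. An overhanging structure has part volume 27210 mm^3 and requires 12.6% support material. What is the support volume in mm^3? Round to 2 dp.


V_support = 27210 * 0.126 = 3428.46 mm^3


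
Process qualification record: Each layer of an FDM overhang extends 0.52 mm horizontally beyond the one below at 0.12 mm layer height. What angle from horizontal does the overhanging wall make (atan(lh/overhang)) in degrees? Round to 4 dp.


angle = atan(0.12/0.52) = 12.9946 degrees


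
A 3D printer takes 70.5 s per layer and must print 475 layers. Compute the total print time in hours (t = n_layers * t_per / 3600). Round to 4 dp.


t = 475 * 70.5 / 3600 = 9.3021 hrs


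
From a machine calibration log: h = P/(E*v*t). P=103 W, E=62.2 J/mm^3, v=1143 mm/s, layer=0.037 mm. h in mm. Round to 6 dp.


h = 103 / (62.2*1143*0.037) = 0.039156 mm


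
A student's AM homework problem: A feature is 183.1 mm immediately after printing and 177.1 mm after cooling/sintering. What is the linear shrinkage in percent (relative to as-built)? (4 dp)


Shrinkage = ((183.1-177.1)/183.1)*100 = 3.2769 %


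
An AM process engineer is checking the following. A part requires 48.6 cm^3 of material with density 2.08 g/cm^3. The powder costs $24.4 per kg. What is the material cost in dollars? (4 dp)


Mass = 48.6*2.08/1000 = 0.101088 kg
Cost = 0.101088 * 24.4 = 2.4665 $


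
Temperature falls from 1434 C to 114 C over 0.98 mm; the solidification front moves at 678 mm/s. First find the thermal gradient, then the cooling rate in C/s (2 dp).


G = (1434-114)/0.98 = 1346.93877551 C/mm
CR = 1346.93877551 * 678 = 913224.49 C/s


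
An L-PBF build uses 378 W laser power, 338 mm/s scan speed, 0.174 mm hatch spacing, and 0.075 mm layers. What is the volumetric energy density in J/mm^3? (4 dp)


E = 378 / (338*0.174*0.075) = 85.6968 J/mm^3


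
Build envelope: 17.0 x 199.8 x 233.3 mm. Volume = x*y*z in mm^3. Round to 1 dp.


V = 17.0 * 199.8 * 233.3 = 792426.8 mm^3


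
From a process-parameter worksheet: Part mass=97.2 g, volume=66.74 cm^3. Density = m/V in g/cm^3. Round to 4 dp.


rho = 97.2 / 66.74 = 1.4564 g/cm^3


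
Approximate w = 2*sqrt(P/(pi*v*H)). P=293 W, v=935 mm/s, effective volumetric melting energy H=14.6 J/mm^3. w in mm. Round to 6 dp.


w = 2*sqrt(293/(pi*935*14.6)) = 0.165313 mm


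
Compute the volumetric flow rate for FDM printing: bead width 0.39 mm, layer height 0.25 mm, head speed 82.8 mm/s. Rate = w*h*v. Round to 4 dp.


Rate = 0.39 * 0.25 * 82.8 = 8.073 mm^3/s


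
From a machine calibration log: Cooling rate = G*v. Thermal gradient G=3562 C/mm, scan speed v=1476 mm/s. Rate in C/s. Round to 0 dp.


CR = 3562 * 1476 = 5257512 C/s


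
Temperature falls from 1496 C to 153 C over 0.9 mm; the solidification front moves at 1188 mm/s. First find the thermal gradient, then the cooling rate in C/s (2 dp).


G = (1496-153)/0.9 = 1492.22222222 C/mm
CR = 1492.22222222 * 1188 = 1772760.0 C/s


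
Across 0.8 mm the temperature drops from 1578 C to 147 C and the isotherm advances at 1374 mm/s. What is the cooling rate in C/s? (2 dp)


G = (1578-147)/0.8 = 1788.75 C/mm
CR = 1788.75 * 1374 = 2457742.5 C/s


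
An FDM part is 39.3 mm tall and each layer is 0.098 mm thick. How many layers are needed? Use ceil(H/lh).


Layers = ceil(39.3/0.098) = 402


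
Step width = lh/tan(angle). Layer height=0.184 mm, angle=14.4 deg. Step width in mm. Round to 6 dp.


step = 0.184 / tan(14.4) = 0.716633 mm


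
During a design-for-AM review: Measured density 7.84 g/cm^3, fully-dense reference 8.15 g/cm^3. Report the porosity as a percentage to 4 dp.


Porosity = (1-7.84/8.15)*100 = 3.8037 %


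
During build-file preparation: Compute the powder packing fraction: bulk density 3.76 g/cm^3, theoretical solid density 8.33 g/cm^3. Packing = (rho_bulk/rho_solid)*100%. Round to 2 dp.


Packing = (3.76/8.33)*100 = 45.14 %


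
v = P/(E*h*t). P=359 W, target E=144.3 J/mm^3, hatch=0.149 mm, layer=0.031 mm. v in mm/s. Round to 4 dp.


v = 359 / (144.3*0.149*0.031) = 538.6171 mm/s


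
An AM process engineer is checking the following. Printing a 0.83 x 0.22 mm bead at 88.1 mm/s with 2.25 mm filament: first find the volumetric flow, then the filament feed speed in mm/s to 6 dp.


Q = 0.83 * 0.22 * 88.1 = 16.08706 mm^3/s
A_fil = pi*(2.25/2)^2 = 3.9760782 mm^2
v_feed = 16.08706 / 3.9760782 = 4.045962 mm/s


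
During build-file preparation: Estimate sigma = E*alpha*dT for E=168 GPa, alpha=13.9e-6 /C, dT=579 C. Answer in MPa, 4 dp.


sigma = 168*1000 * 13.9e-6 * 579 = 1352.0808 MPa


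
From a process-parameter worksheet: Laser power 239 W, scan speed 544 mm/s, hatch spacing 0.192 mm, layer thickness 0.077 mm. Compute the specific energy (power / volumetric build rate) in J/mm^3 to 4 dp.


Build rate = 544 * 0.192 * 0.077 = 8.042496 mm^3/s
SE = 239 / 8.042496 = 29.7171 J/mm^3


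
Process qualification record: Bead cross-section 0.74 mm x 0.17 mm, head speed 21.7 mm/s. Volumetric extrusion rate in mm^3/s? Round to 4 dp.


Rate = 0.74 * 0.17 * 21.7 = 2.7299 mm^3/s


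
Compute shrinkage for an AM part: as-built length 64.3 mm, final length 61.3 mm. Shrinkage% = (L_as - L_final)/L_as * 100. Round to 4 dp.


Shrinkage = ((64.3-61.3)/64.3)*100 = 4.6656 %


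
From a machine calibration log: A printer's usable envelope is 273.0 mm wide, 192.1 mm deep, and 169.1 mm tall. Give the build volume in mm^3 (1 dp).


V = 273.0 * 192.1 * 169.1 = 8868162.0 mm^3


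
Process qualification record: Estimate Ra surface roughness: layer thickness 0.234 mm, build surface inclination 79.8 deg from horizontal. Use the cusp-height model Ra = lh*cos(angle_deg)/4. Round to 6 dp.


Ra = 0.234 * cos(79.8) / 4 = 0.010359 mm


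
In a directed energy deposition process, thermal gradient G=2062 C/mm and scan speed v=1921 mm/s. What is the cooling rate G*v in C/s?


CR = 2062 * 1921 = 3961102 C/s


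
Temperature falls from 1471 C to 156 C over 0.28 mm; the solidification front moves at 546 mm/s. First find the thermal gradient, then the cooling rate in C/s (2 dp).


G = (1471-156)/0.28 = 4696.42857143 C/mm
CR = 4696.42857143 * 546 = 2564250.0 C/s


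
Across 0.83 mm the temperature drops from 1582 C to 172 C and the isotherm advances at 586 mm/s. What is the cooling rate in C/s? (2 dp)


G = (1582-172)/0.83 = 1698.79518072 C/mm
CR = 1698.79518072 * 586 = 995493.98 C/s


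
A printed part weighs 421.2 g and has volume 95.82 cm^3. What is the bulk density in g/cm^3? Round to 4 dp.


rho = 421.2 / 95.82 = 4.3957 g/cm^3


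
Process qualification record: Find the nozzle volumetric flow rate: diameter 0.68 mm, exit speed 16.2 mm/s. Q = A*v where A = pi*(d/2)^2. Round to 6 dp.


A = pi*(0.68/2)^2 = 0.36316811 mm^2
Q = 0.36316811 * 16.2 = 5.883323 mm^3/s


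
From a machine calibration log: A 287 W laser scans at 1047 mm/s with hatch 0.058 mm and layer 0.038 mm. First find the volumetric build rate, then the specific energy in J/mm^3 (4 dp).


Build rate = 1047 * 0.058 * 0.038 = 2.307588 mm^3/s
SE = 287 / 2.307588 = 124.3723 J/mm^3


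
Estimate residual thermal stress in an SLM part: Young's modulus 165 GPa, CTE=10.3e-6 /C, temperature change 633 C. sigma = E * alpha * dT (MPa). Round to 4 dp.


sigma = 165*1000 * 10.3e-6 * 633 = 1075.7835 MPa


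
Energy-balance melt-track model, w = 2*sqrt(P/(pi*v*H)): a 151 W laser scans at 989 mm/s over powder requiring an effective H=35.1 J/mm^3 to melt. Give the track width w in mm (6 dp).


w = 2*sqrt(151/(pi*989*35.1)) = 0.07442 mm


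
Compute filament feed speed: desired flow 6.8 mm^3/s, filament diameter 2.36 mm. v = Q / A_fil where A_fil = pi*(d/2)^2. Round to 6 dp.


A = pi*(2.36/2)^2 = 4.374354
v = 6.8 / 4.374354 = 1.554515 mm/s


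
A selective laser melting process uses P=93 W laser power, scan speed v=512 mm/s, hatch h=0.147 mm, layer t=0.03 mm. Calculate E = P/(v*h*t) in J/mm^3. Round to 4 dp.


E = 93 / (512*0.147*0.03) = 41.1884 J/mm^3


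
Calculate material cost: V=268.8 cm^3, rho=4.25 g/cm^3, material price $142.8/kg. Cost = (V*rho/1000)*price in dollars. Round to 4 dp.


Mass = 268.8*4.25/1000 = 1.1424 kg
Cost = 1.1424 * 142.8 = 163.1347 $


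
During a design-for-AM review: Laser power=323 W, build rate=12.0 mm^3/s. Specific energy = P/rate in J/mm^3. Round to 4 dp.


SE = 323 / 12.0 = 26.9167 J/mm^3


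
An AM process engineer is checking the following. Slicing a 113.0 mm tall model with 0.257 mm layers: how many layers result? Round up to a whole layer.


Layers = ceil(113.0/0.257) = 440
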